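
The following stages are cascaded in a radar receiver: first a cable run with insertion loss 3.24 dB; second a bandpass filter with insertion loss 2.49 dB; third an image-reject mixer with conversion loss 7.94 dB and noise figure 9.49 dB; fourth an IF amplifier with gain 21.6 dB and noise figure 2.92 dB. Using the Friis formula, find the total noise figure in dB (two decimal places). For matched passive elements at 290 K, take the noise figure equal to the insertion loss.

Convert to linear (a loss of L dB is a gain of −L dB): F_i = 10^(NF_i/10), G_i = 10^(G_i,dB/10)
  Stage 1: F_1 = 10^(3.24/10) = 2.109, G_1 = 10^(−3.24/10) = 0.4742
  Stage 2: F_2 = 10^(2.49/10) = 1.774, G_2 = 10^(−2.49/10) = 0.5636
  Stage 3: F_3 = 10^(9.49/10) = 8.892, G_3 = 10^(−7.94/10) = 0.1607
  Stage 4: F_4 = 10^(2.92/10) = 1.959, G_4 = 10^(21.6/10) = 144.5
Friis cascade:
  F = 2.109 + (1.774 − 1)/0.4742 + (8.892 − 1)/0.2673 + (1.959 − 1)/0.04295 = 55.59
NF = 10 log₁₀(55.59) = 17.45 dB

17.45 dB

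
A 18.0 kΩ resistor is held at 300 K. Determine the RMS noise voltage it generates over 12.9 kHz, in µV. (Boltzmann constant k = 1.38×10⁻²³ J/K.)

V_n = √(4kTRB)
4kTRB = 4 × 1.38×10⁻²³ × 300 × 1.80×10⁴ × 1.29×10⁴ = 3.85×10⁻¹² V²
V_n = √(3.85×10⁻¹²) = 1.96×10⁻⁶ V = 1.96 µV

1.96 µV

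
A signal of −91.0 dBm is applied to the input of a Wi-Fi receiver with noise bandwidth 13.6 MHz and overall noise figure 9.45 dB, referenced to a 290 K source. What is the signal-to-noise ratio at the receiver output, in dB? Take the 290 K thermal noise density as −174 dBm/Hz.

2.2 dB

Noise floor: N = −174 + 10 log₁₀(B) + NF
10 log₁₀(1.36×10⁷) = 71.34 dB
N = −174 + 71.34 + 9.45 = −93.21 dBm
SNR = P_sig − N = −91.0 − (−93.21) = 2.21 dB → 2.2 dB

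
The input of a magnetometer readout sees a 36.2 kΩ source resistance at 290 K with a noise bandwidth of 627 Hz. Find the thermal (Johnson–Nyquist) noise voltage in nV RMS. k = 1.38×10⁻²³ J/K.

V_n = √(4kTRB)
4kTRB = 4 × 1.38×10⁻²³ × 290 × 3.62×10⁴ × 6.27×10² = 3.63×10⁻¹³ V²
V_n = √(3.63×10⁻¹³) = 6.03×10⁻⁷ V = 603 nV

603 nV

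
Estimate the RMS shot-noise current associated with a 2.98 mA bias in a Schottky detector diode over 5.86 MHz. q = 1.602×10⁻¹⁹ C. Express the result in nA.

74.8 nA

I_n = √(2qI·B)
2qI·B = 2 × 1.602×10⁻¹⁹ × 2.98×10⁻³ × 5.86×10⁶ = 5.60×10⁻¹⁵ A²
I_n = √(5.60×10⁻¹⁵) = 7.48×10⁻⁸ A = 74.8 nA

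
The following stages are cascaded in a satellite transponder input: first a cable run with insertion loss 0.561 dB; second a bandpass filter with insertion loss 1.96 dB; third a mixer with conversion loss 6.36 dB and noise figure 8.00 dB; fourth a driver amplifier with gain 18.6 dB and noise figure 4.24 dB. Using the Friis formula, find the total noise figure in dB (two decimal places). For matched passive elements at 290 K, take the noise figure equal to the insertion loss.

13.81 dB

Convert to linear (a loss of L dB is a gain of −L dB): F_i = 10^(NF_i/10), G_i = 10^(G_i,dB/10)
  Stage 1: F_1 = 10^(0.561/10) = 1.138, G_1 = 10^(−0.561/10) = 0.8788
  Stage 2: F_2 = 10^(1.96/10) = 1.570, G_2 = 10^(−1.96/10) = 0.6368
  Stage 3: F_3 = 10^(8.00/10) = 6.310, G_3 = 10^(−6.36/10) = 0.2312
  Stage 4: F_4 = 10^(4.24/10) = 2.655, G_4 = 10^(18.6/10) = 72.44
Friis cascade:
  F = 1.138 + (1.570 − 1)/0.8788 + (6.310 − 1)/0.5596 + (2.655 − 1)/0.1294 = 24.06
NF = 10 log₁₀(24.06) = 13.81 dB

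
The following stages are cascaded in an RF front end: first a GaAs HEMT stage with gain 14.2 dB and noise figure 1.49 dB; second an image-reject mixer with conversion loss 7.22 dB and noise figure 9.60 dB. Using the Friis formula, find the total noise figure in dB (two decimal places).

Convert to linear (a loss of L dB is a gain of −L dB): F_i = 10^(NF_i/10), G_i = 10^(G_i,dB/10)
  Stage 1: F_1 = 10^(1.49/10) = 1.409, G_1 = 10^(14.2/10) = 26.30
  Stage 2: F_2 = 10^(9.60/10) = 9.120, G_2 = 10^(−7.22/10) = 0.1897
Friis cascade:
  F = 1.409 + (9.120 − 1)/26.30 = 1.718
NF = 10 log₁₀(1.718) = 2.35 dB

2.35 dB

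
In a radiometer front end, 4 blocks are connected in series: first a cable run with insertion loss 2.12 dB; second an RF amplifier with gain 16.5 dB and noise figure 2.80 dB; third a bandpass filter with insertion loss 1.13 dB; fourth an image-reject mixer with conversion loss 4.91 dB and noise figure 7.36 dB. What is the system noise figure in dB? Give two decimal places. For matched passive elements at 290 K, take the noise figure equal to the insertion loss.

Convert to linear (a loss of L dB is a gain of −L dB): F_i = 10^(NF_i/10), G_i = 10^(G_i,dB/10)
  Stage 1: F_1 = 10^(2.12/10) = 1.629, G_1 = 10^(−2.12/10) = 0.6138
  Stage 2: F_2 = 10^(2.80/10) = 1.905, G_2 = 10^(16.5/10) = 44.67
  Stage 3: F_3 = 10^(1.13/10) = 1.297, G_3 = 10^(−1.13/10) = 0.7709
  Stage 4: F_4 = 10^(7.36/10) = 5.445, G_4 = 10^(−4.91/10) = 0.3228
Friis cascade:
  F = 1.629 + (1.905 − 1)/0.6138 + (1.297 − 1)/27.42 + (5.445 − 1)/21.13 = 3.326
NF = 10 log₁₀(3.326) = 5.22 dB

5.22 dB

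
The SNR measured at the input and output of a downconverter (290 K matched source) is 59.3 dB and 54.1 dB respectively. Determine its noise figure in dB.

NF (dB) = SNR_in(dB) − SNR_out(dB) when the source is at T₀
NF = 59.3 − 54.1 = 5.2 dB

5.2 dB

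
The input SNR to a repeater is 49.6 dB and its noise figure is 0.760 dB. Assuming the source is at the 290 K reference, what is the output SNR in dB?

By definition F = SNR_in/SNR_out, so in dB: SNR_out = SNR_in − NF
SNR_out = 49.6 − 0.760 = 48.840 dB

48.840 dB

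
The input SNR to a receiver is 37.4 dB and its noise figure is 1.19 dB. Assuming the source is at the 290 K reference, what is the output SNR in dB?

36.21 dB

By definition F = SNR_in/SNR_out, so in dB: SNR_out = SNR_in − NF
SNR_out = 37.4 − 1.19 = 36.21 dB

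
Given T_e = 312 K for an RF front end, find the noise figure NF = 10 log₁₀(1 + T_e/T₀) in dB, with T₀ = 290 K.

F = 1 + T_e/T₀ = 1 + 312/290 = 2.07586
NF = 10 log₁₀(2.07586) = 3.17 dB

3.17 dB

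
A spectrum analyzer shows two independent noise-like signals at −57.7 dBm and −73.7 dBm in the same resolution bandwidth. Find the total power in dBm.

Convert to linear, add, convert back:
P₁ = 1.70×10⁻⁹ W, P₂ = 4.27×10⁻¹¹ W
P_tot = 1.74×10⁻⁹ W → 10 log₁₀(P_tot / 10⁻³) = −57.6 dBm

−57.6 dBm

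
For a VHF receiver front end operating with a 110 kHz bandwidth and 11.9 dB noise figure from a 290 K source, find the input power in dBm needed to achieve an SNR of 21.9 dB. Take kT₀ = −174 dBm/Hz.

Sensitivity = −174 + 10 log₁₀(B) + NF + SNR_min
= −174 + 50.41 + 11.9 + 21.9
= −89.79 dBm → −89.8 dBm

−89.8 dBm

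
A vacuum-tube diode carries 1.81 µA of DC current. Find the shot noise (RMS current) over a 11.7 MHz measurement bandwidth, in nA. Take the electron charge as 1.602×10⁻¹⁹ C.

I_n = √(2qI·B)
2qI·B = 2 × 1.602×10⁻¹⁹ × 1.81×10⁻⁶ × 1.17×10⁷ = 6.79×10⁻¹⁸ A²
I_n = √(6.79×10⁻¹⁸) = 2.60×10⁻⁹ A = 2.60 nA

2.60 nA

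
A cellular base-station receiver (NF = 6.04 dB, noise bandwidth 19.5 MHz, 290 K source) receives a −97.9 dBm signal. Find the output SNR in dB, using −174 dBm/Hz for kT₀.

Noise floor: N = −174 + 10 log₁₀(B) + NF
10 log₁₀(1.95×10⁷) = 72.9 dB
N = −174 + 72.9 + 6.04 = −95.06 dBm
SNR = P_sig − N = −97.9 − (−95.06) = −2.84 dB → −2.8 dB

−2.8 dB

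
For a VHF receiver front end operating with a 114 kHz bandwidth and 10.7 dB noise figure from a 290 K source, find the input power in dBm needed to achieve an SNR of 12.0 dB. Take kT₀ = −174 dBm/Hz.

−100.7 dBm

Sensitivity = −174 + 10 log₁₀(B) + NF + SNR_min
= −174 + 50.57 + 10.7 + 12.0
= −100.73 dBm → −100.7 dBm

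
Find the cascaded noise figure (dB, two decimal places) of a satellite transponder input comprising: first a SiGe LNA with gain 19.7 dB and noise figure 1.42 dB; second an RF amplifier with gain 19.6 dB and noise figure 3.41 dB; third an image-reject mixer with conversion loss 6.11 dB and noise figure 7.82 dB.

Convert to linear (a loss of L dB is a gain of −L dB): F_i = 10^(NF_i/10), G_i = 10^(G_i,dB/10)
  Stage 1: F_1 = 10^(1.42/10) = 1.387, G_1 = 10^(19.7/10) = 93.33
  Stage 2: F_2 = 10^(3.41/10) = 2.193, G_2 = 10^(19.6/10) = 91.20
  Stage 3: F_3 = 10^(7.82/10) = 6.053, G_3 = 10^(−6.11/10) = 0.2449
Friis cascade:
  F = 1.387 + (2.193 − 1)/93.33 + (6.053 − 1)/8511 = 1.400
NF = 10 log₁₀(1.400) = 1.46 dB

1.46 dB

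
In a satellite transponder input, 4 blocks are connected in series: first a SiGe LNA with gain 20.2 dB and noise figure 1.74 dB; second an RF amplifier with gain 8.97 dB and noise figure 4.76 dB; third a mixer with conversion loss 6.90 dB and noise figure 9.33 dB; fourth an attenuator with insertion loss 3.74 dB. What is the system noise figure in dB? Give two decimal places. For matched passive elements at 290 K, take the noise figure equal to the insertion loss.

Convert to linear (a loss of L dB is a gain of −L dB): F_i = 10^(NF_i/10), G_i = 10^(G_i,dB/10)
  Stage 1: F_1 = 10^(1.74/10) = 1.493, G_1 = 10^(20.2/10) = 104.7
  Stage 2: F_2 = 10^(4.76/10) = 2.992, G_2 = 10^(8.97/10) = 7.889
  Stage 3: F_3 = 10^(9.33/10) = 8.570, G_3 = 10^(−6.90/10) = 0.2042
  Stage 4: F_4 = 10^(3.74/10) = 2.366, G_4 = 10^(−3.74/10) = 0.4227
Friis cascade:
  F = 1.493 + (2.992 − 1)/104.7 + (8.570 − 1)/826.0 + (2.366 − 1)/168.7 = 1.529
NF = 10 log₁₀(1.529) = 1.84 dB

1.84 dB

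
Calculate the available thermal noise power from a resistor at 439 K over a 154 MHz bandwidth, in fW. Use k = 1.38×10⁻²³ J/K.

P_n = kTB = 1.38×10⁻²³ × 439 × 1.54×10⁸ = 9.33×10⁻¹³ W = 933 fW

933 fW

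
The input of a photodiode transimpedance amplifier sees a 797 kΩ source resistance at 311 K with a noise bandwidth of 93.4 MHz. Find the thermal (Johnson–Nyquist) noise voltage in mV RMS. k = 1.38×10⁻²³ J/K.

V_n = √(4kTRB)
4kTRB = 4 × 1.38×10⁻²³ × 311 × 7.97×10⁵ × 9.34×10⁷ = 1.28×10⁻⁶ V²
V_n = √(1.28×10⁻⁶) = 1.13×10⁻³ V = 1.13 mV

1.13 mV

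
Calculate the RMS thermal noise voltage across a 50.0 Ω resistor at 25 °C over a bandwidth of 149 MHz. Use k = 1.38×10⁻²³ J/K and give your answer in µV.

11.1 µV

T = 25 °C + 273.15 = 298.15 K
V_n = √(4kTRB)
4kTRB = 4 × 1.38×10⁻²³ × 298.15 × 5.00×10¹ × 1.49×10⁸ = 1.23×10⁻¹⁰ V²
V_n = √(1.23×10⁻¹⁰) = 1.11×10⁻⁵ V = 11.1 µV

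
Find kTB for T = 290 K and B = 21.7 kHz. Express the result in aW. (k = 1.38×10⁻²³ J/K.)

86.8 aW

P_n = kTB = 1.38×10⁻²³ × 290 × 2.17×10⁴ = 8.68×10⁻¹⁷ W = 86.8 aW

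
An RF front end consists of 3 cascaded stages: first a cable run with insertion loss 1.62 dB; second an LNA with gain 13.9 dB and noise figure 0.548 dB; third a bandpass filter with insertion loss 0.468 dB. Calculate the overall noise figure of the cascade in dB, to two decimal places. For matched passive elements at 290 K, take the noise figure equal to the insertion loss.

Convert to linear (a loss of L dB is a gain of −L dB): F_i = 10^(NF_i/10), G_i = 10^(G_i,dB/10)
  Stage 1: F_1 = 10^(1.62/10) = 1.452, G_1 = 10^(−1.62/10) = 0.6887
  Stage 2: F_2 = 10^(0.548/10) = 1.134, G_2 = 10^(13.9/10) = 24.55
  Stage 3: F_3 = 10^(0.468/10) = 1.114, G_3 = 10^(−0.468/10) = 0.8978
Friis cascade:
  F = 1.452 + (1.134 − 1)/0.6887 + (1.114 − 1)/16.90 = 1.654
NF = 10 log₁₀(1.654) = 2.19 dB

2.19 dB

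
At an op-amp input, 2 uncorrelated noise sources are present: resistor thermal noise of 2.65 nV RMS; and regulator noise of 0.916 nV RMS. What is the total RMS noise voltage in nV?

Uncorrelated sources add in power (mean-square): V_tot = √(ΣV_i²)
V_tot = √[(2.65×10⁻⁹)² + (9.16×10⁻¹⁰)²] = 2.80×10⁻⁹ V = 2.80 nV

2.80 nV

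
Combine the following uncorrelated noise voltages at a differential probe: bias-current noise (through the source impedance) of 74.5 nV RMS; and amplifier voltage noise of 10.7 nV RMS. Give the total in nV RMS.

75.3 nV

Uncorrelated sources add in power (mean-square): V_tot = √(ΣV_i²)
V_tot = √[(7.45×10⁻⁸)² + (1.07×10⁻⁸)²] = 7.53×10⁻⁸ V = 75.3 nV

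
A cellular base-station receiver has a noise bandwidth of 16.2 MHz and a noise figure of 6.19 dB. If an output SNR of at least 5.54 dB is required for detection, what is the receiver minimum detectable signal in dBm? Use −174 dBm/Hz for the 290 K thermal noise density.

Sensitivity = −174 + 10 log₁₀(B) + NF + SNR_min
= −174 + 72.1 + 6.19 + 5.54
= −90.17 dBm → −90.2 dBm

−90.2 dBm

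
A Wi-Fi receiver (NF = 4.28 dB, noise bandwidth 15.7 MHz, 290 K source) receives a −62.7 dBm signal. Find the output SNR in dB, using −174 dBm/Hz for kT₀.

Noise floor: N = −174 + 10 log₁₀(B) + NF
10 log₁₀(1.57×10⁷) = 71.96 dB
N = −174 + 71.96 + 4.28 = −97.76 dBm
SNR = P_sig − N = −62.7 − (−97.76) = 35.06 dB → 35.1 dB

35.1 dB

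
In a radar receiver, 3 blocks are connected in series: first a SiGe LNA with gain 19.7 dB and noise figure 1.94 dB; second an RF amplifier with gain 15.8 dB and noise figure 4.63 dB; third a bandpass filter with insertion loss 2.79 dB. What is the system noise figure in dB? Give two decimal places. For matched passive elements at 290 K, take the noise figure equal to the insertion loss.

2.00 dB

Convert to linear (a loss of L dB is a gain of −L dB): F_i = 10^(NF_i/10), G_i = 10^(G_i,dB/10)
  Stage 1: F_1 = 10^(1.94/10) = 1.563, G_1 = 10^(19.7/10) = 93.33
  Stage 2: F_2 = 10^(4.63/10) = 2.904, G_2 = 10^(15.8/10) = 38.02
  Stage 3: F_3 = 10^(2.79/10) = 1.901, G_3 = 10^(−2.79/10) = 0.5260
Friis cascade:
  F = 1.563 + (2.904 − 1)/93.33 + (1.901 − 1)/3548 = 1.584
NF = 10 log₁₀(1.584) = 2.00 dB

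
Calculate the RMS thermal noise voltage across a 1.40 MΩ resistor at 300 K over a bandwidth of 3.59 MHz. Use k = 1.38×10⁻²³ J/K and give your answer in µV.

V_n = √(4kTRB)
4kTRB = 4 × 1.38×10⁻²³ × 300 × 1.40×10⁶ × 3.59×10⁶ = 8.32×10⁻⁸ V²
V_n = √(8.32×10⁻⁸) = 2.88×10⁻⁴ V = 288 µV

288 µV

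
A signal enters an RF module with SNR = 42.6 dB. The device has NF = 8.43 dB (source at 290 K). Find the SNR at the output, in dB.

By definition F = SNR_in/SNR_out, so in dB: SNR_out = SNR_in − NF
SNR_out = 42.6 − 8.43 = 34.17 dB

34.17 dB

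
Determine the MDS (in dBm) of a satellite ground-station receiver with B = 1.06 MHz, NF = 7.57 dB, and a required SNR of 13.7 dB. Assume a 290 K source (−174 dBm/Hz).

Sensitivity = −174 + 10 log₁₀(B) + NF + SNR_min
= −174 + 60.25 + 7.57 + 13.7
= −92.48 dBm → −92.5 dBm

−92.5 dBm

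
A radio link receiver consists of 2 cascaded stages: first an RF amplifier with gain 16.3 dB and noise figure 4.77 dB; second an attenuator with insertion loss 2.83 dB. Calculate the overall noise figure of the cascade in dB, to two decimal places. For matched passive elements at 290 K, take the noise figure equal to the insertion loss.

Convert to linear (a loss of L dB is a gain of −L dB): F_i = 10^(NF_i/10), G_i = 10^(G_i,dB/10)
  Stage 1: F_1 = 10^(4.77/10) = 2.999, G_1 = 10^(16.3/10) = 42.66
  Stage 2: F_2 = 10^(2.83/10) = 1.919, G_2 = 10^(−2.83/10) = 0.5212
Friis cascade:
  F = 2.999 + (1.919 − 1)/42.66 = 3.021
NF = 10 log₁₀(3.021) = 4.80 dB

4.80 dB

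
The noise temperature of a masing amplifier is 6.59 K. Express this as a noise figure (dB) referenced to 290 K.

0.098 dB

F = 1 + T_e/T₀ = 1 + 6.59/290 = 1.02272
NF = 10 log₁₀(1.02272) = 0.098 dB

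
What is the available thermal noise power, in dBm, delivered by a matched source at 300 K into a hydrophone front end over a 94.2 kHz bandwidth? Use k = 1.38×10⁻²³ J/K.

−124.1 dBm

P_n = kTB = 1.38×10⁻²³ × 300 × 9.42×10⁴ = 3.90×10⁻¹⁶ W
In dBm: 10 log₁₀(3.90×10⁻¹⁶ / 10⁻³) = −124.1 dBm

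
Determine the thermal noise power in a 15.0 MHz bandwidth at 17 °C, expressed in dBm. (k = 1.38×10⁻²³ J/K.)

T = 17 °C + 273.15 = 290.15 K
P_n = kTB = 1.38×10⁻²³ × 290.15 × 1.50×10⁷ = 6.01×10⁻¹⁴ W
In dBm: 10 log₁₀(6.01×10⁻¹⁴ / 10⁻³) = −102.2 dBm

−102.2 dBm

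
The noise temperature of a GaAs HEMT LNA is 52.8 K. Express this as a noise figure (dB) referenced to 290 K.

0.726 dB

F = 1 + T_e/T₀ = 1 + 52.8/290 = 1.18207
NF = 10 log₁₀(1.18207) = 0.726 dB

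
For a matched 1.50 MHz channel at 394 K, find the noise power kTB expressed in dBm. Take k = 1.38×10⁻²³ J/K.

−110.9 dBm

P_n = kTB = 1.38×10⁻²³ × 394 × 1.50×10⁶ = 8.16×10⁻¹⁵ W
In dBm: 10 log₁₀(8.16×10⁻¹⁵ / 10⁻³) = −110.9 dBm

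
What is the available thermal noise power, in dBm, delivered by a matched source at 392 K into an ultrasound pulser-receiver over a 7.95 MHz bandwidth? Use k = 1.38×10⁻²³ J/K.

−103.7 dBm

P_n = kTB = 1.38×10⁻²³ × 392 × 7.95×10⁶ = 4.30×10⁻¹⁴ W
In dBm: 10 log₁₀(4.30×10⁻¹⁴ / 10⁻³) = −103.7 dBm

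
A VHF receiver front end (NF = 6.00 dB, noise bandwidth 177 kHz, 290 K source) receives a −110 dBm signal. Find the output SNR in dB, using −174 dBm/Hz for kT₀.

Noise floor: N = −174 + 10 log₁₀(B) + NF
10 log₁₀(1.77×10⁵) = 52.48 dB
N = −174 + 52.48 + 6.00 = −115.52 dBm
SNR = P_sig − N = −110 − (−115.52) = 5.52 dB → 5.5 dB

5.5 dB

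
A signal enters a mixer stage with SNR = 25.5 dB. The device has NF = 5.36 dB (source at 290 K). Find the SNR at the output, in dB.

By definition F = SNR_in/SNR_out, so in dB: SNR_out = SNR_in − NF
SNR_out = 25.5 − 5.36 = 20.14 dB

20.14 dB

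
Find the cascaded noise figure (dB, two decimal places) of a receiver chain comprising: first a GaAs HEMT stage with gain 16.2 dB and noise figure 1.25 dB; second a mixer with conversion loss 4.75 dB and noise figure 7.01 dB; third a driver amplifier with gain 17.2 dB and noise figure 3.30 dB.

Convert to linear (a loss of L dB is a gain of −L dB): F_i = 10^(NF_i/10), G_i = 10^(G_i,dB/10)
  Stage 1: F_1 = 10^(1.25/10) = 1.334, G_1 = 10^(16.2/10) = 41.69
  Stage 2: F_2 = 10^(7.01/10) = 5.023, G_2 = 10^(−4.75/10) = 0.3350
  Stage 3: F_3 = 10^(3.30/10) = 2.138, G_3 = 10^(17.2/10) = 52.48
Friis cascade:
  F = 1.334 + (5.023 − 1)/41.69 + (2.138 − 1)/13.96 = 1.512
NF = 10 log₁₀(1.512) = 1.79 dB

1.79 dB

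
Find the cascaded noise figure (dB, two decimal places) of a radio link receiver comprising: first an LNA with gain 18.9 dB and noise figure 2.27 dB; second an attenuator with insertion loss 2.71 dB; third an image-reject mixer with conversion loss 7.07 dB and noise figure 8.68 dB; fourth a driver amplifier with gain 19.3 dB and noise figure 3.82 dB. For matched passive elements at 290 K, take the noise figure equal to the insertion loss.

Convert to linear (a loss of L dB is a gain of −L dB): F_i = 10^(NF_i/10), G_i = 10^(G_i,dB/10)
  Stage 1: F_1 = 10^(2.27/10) = 1.687, G_1 = 10^(18.9/10) = 77.62
  Stage 2: F_2 = 10^(2.71/10) = 1.866, G_2 = 10^(−2.71/10) = 0.5358
  Stage 3: F_3 = 10^(8.68/10) = 7.379, G_3 = 10^(−7.07/10) = 0.1963
  Stage 4: F_4 = 10^(3.82/10) = 2.410, G_4 = 10^(19.3/10) = 85.11
Friis cascade:
  F = 1.687 + (1.866 − 1)/77.62 + (7.379 − 1)/41.59 + (2.410 − 1)/8.166 = 2.024
NF = 10 log₁₀(2.024) = 3.06 dB

3.06 dB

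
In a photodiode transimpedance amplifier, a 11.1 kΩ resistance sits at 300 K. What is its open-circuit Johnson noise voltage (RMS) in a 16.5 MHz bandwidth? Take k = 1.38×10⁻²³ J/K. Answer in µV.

55.1 µV

V_n = √(4kTRB)
4kTRB = 4 × 1.38×10⁻²³ × 300 × 1.11×10⁴ × 1.65×10⁷ = 3.03×10⁻⁹ V²
V_n = √(3.03×10⁻⁹) = 5.51×10⁻⁵ V = 55.1 µV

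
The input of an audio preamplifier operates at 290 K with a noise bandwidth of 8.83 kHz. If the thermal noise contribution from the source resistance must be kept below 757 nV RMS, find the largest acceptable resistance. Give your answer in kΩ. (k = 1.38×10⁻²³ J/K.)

4.05 kΩ

Johnson–Nyquist: V_n = √(4kTRB) ⇒ R = V_n² / (4kTB)
4kTB = 4 × 1.38×10⁻²³ × 290 × 8.83×10³ = 1.41×10⁻¹⁶
R = (7.57×10⁻⁷)² / 1.41×10⁻¹⁶ = 4.05×10³ Ω = 4.05 kΩ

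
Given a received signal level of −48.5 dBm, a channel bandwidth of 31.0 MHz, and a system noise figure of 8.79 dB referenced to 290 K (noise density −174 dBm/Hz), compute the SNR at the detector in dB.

Noise floor: N = −174 + 10 log₁₀(B) + NF
10 log₁₀(3.10×10⁷) = 74.91 dB
N = −174 + 74.91 + 8.79 = −90.30 dBm
SNR = P_sig − N = −48.5 − (−90.30) = 41.80 dB → 41.8 dB

41.8 dB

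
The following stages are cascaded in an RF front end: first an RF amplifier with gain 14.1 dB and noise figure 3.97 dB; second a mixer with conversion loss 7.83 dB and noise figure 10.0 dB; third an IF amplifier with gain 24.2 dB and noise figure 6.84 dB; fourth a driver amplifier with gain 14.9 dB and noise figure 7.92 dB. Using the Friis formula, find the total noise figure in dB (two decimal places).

Convert to linear (a loss of L dB is a gain of −L dB): F_i = 10^(NF_i/10), G_i = 10^(G_i,dB/10)
  Stage 1: F_1 = 10^(3.97/10) = 2.495, G_1 = 10^(14.1/10) = 25.70
  Stage 2: F_2 = 10^(10.0/10) = 10.00, G_2 = 10^(−7.83/10) = 0.1648
  Stage 3: F_3 = 10^(6.84/10) = 4.831, G_3 = 10^(24.2/10) = 263.0
  Stage 4: F_4 = 10^(7.92/10) = 6.194, G_4 = 10^(14.9/10) = 30.90
Friis cascade:
  F = 2.495 + (10.00 − 1)/25.70 + (4.831 − 1)/4.236 + (6.194 − 1)/1114 = 3.754
NF = 10 log₁₀(3.754) = 5.74 dB

5.74 dB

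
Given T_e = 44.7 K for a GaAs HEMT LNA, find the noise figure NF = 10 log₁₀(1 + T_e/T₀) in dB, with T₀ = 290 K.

0.623 dB

F = 1 + T_e/T₀ = 1 + 44.7/290 = 1.15414
NF = 10 log₁₀(1.15414) = 0.623 dB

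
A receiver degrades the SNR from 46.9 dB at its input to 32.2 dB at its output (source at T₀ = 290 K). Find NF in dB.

14.7 dB

NF (dB) = SNR_in(dB) − SNR_out(dB) when the source is at T₀
NF = 46.9 − 32.2 = 14.7 dB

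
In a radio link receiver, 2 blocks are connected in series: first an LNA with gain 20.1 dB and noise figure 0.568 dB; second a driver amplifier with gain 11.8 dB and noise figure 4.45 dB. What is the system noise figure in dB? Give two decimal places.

0.63 dB

Convert to linear (a loss of L dB is a gain of −L dB): F_i = 10^(NF_i/10), G_i = 10^(G_i,dB/10)
  Stage 1: F_1 = 10^(0.568/10) = 1.140, G_1 = 10^(20.1/10) = 102.3
  Stage 2: F_2 = 10^(4.45/10) = 2.786, G_2 = 10^(11.8/10) = 15.14
Friis cascade:
  F = 1.140 + (2.786 − 1)/102.3 = 1.157
NF = 10 log₁₀(1.157) = 0.63 dB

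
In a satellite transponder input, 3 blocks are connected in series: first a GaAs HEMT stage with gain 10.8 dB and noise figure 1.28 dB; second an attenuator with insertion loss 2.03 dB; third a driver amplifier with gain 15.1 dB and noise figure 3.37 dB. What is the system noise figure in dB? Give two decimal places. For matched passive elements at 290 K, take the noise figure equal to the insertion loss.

1.90 dB

Convert to linear (a loss of L dB is a gain of −L dB): F_i = 10^(NF_i/10), G_i = 10^(G_i,dB/10)
  Stage 1: F_1 = 10^(1.28/10) = 1.343, G_1 = 10^(10.8/10) = 12.02
  Stage 2: F_2 = 10^(2.03/10) = 1.596, G_2 = 10^(−2.03/10) = 0.6266
  Stage 3: F_3 = 10^(3.37/10) = 2.173, G_3 = 10^(15.1/10) = 32.36
Friis cascade:
  F = 1.343 + (1.596 − 1)/12.02 + (2.173 − 1)/7.534 = 1.548
NF = 10 log₁₀(1.548) = 1.90 dB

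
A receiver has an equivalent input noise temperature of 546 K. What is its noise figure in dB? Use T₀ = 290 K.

4.60 dB

F = 1 + T_e/T₀ = 1 + 546/290 = 2.88276
NF = 10 log₁₀(2.88276) = 4.60 dB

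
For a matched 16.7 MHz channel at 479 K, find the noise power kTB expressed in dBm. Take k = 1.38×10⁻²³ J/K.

−99.6 dBm

P_n = kTB = 1.38×10⁻²³ × 479 × 1.67×10⁷ = 1.10×10⁻¹³ W
In dBm: 10 log₁₀(1.10×10⁻¹³ / 10⁻³) = −99.6 dBm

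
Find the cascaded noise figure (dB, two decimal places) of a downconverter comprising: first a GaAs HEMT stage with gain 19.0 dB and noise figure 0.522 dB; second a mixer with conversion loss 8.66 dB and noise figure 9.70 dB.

Convert to linear (a loss of L dB is a gain of −L dB): F_i = 10^(NF_i/10), G_i = 10^(G_i,dB/10)
  Stage 1: F_1 = 10^(0.522/10) = 1.128, G_1 = 10^(19.0/10) = 79.43
  Stage 2: F_2 = 10^(9.70/10) = 9.333, G_2 = 10^(−8.66/10) = 0.1361
Friis cascade:
  F = 1.128 + (9.333 − 1)/79.43 = 1.233
NF = 10 log₁₀(1.233) = 0.91 dB

0.91 dB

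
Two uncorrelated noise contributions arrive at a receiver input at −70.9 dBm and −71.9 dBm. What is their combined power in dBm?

Convert to linear, add, convert back:
P₁ = 8.13×10⁻¹¹ W, P₂ = 6.46×10⁻¹¹ W
P_tot = 1.46×10⁻¹⁰ W → 10 log₁₀(P_tot / 10⁻³) = −68.4 dBm

−68.4 dBm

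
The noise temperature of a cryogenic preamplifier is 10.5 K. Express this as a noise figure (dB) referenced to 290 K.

F = 1 + T_e/T₀ = 1 + 10.5/290 = 1.03621
NF = 10 log₁₀(1.03621) = 0.154 dB

0.154 dB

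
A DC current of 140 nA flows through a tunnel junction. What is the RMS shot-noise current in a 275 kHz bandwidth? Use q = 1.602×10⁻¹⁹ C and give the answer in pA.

111 pA

I_n = √(2qI·B)
2qI·B = 2 × 1.602×10⁻¹⁹ × 1.40×10⁻⁷ × 2.75×10⁵ = 1.23×10⁻²⁰ A²
I_n = √(1.23×10⁻²⁰) = 1.11×10⁻¹⁰ A = 111 pA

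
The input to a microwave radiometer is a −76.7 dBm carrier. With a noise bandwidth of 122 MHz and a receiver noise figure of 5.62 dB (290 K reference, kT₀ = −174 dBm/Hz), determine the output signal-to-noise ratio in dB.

Noise floor: N = −174 + 10 log₁₀(B) + NF
10 log₁₀(1.22×10⁸) = 80.86 dB
N = −174 + 80.86 + 5.62 = −87.52 dBm
SNR = P_sig − N = −76.7 − (−87.52) = 10.82 dB → 10.8 dB

10.8 dB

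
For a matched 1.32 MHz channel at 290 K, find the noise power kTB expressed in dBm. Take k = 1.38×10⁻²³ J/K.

P_n = kTB = 1.38×10⁻²³ × 290 × 1.32×10⁶ = 5.28×10⁻¹⁵ W
In dBm: 10 log₁₀(5.28×10⁻¹⁵ / 10⁻³) = −112.8 dBm

−112.8 dBm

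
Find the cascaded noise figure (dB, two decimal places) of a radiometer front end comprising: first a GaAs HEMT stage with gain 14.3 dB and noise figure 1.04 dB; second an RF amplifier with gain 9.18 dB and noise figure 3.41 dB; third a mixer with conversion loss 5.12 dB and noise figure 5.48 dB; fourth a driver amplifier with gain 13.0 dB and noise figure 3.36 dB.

Convert to linear (a loss of L dB is a gain of −L dB): F_i = 10^(NF_i/10), G_i = 10^(G_i,dB/10)
  Stage 1: F_1 = 10^(1.04/10) = 1.271, G_1 = 10^(14.3/10) = 26.92
  Stage 2: F_2 = 10^(3.41/10) = 2.193, G_2 = 10^(9.18/10) = 8.279
  Stage 3: F_3 = 10^(5.48/10) = 3.532, G_3 = 10^(−5.12/10) = 0.3076
  Stage 4: F_4 = 10^(3.36/10) = 2.168, G_4 = 10^(13.0/10) = 19.95
Friis cascade:
  F = 1.271 + (2.193 − 1)/26.92 + (3.532 − 1)/222.8 + (2.168 − 1)/68.55 = 1.343
NF = 10 log₁₀(1.343) = 1.28 dB

1.28 dB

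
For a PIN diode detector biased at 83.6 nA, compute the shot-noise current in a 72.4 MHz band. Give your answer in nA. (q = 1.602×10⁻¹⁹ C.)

I_n = √(2qI·B)
2qI·B = 2 × 1.602×10⁻¹⁹ × 8.36×10⁻⁸ × 7.24×10⁷ = 1.94×10⁻¹⁸ A²
I_n = √(1.94×10⁻¹⁸) = 1.39×10⁻⁹ A = 1.39 nA

1.39 nA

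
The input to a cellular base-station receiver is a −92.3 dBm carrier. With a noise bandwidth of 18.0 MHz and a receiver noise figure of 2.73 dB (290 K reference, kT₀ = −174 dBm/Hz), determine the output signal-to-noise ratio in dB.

6.4 dB

Noise floor: N = −174 + 10 log₁₀(B) + NF
10 log₁₀(1.80×10⁷) = 72.55 dB
N = −174 + 72.55 + 2.73 = −98.72 dBm
SNR = P_sig − N = −92.3 − (−98.72) = 6.42 dB → 6.4 dB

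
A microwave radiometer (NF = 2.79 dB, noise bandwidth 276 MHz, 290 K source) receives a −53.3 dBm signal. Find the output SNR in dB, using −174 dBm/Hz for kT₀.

33.5 dB

Noise floor: N = −174 + 10 log₁₀(B) + NF
10 log₁₀(2.76×10⁸) = 84.41 dB
N = −174 + 84.41 + 2.79 = −86.80 dBm
SNR = P_sig − N = −53.3 − (−86.80) = 33.50 dB → 33.5 dB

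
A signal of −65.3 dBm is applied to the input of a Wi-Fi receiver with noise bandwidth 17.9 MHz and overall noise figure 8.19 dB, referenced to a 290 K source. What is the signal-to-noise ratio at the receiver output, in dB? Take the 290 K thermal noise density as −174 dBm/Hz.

28.0 dB

Noise floor: N = −174 + 10 log₁₀(B) + NF
10 log₁₀(1.79×10⁷) = 72.53 dB
N = −174 + 72.53 + 8.19 = −93.28 dBm
SNR = P_sig − N = −65.3 − (−93.28) = 27.98 dB → 28.0 dB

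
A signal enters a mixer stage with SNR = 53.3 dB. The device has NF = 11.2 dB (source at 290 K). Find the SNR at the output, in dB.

42.1 dB

By definition F = SNR_in/SNR_out, so in dB: SNR_out = SNR_in − NF
SNR_out = 53.3 − 11.2 = 42.1 dB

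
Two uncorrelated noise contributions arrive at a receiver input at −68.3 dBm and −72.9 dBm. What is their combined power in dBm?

−67.0 dBm

Convert to linear, add, convert back:
P₁ = 1.48×10⁻¹⁰ W, P₂ = 5.13×10⁻¹¹ W
P_tot = 1.99×10⁻¹⁰ W → 10 log₁₀(P_tot / 10⁻³) = −67.0 dBm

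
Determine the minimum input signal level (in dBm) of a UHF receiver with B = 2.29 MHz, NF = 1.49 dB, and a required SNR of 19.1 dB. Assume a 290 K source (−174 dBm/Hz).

−89.8 dBm

Sensitivity = −174 + 10 log₁₀(B) + NF + SNR_min
= −174 + 63.6 + 1.49 + 19.1
= −89.81 dBm → −89.8 dBm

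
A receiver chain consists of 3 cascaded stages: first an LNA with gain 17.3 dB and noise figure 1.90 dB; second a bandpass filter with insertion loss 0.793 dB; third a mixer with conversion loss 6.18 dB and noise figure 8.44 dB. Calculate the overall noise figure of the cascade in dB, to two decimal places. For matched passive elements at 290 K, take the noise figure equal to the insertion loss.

2.27 dB

Convert to linear (a loss of L dB is a gain of −L dB): F_i = 10^(NF_i/10), G_i = 10^(G_i,dB/10)
  Stage 1: F_1 = 10^(1.90/10) = 1.549, G_1 = 10^(17.3/10) = 53.70
  Stage 2: F_2 = 10^(0.793/10) = 1.200, G_2 = 10^(−0.793/10) = 0.8331
  Stage 3: F_3 = 10^(8.44/10) = 6.982, G_3 = 10^(−6.18/10) = 0.2410
Friis cascade:
  F = 1.549 + (1.200 − 1)/53.70 + (6.982 − 1)/44.74 = 1.686
NF = 10 log₁₀(1.686) = 2.27 dB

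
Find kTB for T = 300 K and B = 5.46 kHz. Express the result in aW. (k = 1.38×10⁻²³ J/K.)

22.6 aW

P_n = kTB = 1.38×10⁻²³ × 300 × 5.46×10³ = 2.26×10⁻¹⁷ W = 22.6 aW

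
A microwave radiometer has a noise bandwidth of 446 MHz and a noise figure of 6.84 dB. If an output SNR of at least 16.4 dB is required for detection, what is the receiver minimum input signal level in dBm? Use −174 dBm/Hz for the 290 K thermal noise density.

−64.3 dBm

Sensitivity = −174 + 10 log₁₀(B) + NF + SNR_min
= −174 + 86.49 + 6.84 + 16.4
= −64.27 dBm → −64.3 dBm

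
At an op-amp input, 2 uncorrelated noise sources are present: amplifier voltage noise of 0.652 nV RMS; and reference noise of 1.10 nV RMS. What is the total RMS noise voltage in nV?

Uncorrelated sources add in power (mean-square): V_tot = √(ΣV_i²)
V_tot = √[(6.52×10⁻¹⁰)² + (1.10×10⁻⁹)²] = 1.28×10⁻⁹ V = 1.28 nV

1.28 nV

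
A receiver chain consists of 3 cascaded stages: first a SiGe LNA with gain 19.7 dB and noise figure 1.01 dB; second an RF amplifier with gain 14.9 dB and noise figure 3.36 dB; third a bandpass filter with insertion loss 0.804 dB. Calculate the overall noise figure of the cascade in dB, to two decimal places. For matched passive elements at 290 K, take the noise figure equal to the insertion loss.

1.05 dB

Convert to linear (a loss of L dB is a gain of −L dB): F_i = 10^(NF_i/10), G_i = 10^(G_i,dB/10)
  Stage 1: F_1 = 10^(1.01/10) = 1.262, G_1 = 10^(19.7/10) = 93.33
  Stage 2: F_2 = 10^(3.36/10) = 2.168, G_2 = 10^(14.9/10) = 30.90
  Stage 3: F_3 = 10^(0.804/10) = 1.203, G_3 = 10^(−0.804/10) = 0.8310
Friis cascade:
  F = 1.262 + (2.168 − 1)/93.33 + (1.203 − 1)/2884 = 1.274
NF = 10 log₁₀(1.274) = 1.05 dB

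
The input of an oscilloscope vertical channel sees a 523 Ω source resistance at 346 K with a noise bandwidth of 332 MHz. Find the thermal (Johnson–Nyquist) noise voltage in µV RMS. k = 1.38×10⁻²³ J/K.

V_n = √(4kTRB)
4kTRB = 4 × 1.38×10⁻²³ × 346 × 5.23×10² × 3.32×10⁸ = 3.32×10⁻⁹ V²
V_n = √(3.32×10⁻⁹) = 5.76×10⁻⁵ V = 57.6 µV

57.6 µV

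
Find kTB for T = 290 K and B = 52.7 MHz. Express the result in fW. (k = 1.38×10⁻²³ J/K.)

P_n = kTB = 1.38×10⁻²³ × 290 × 5.27×10⁷ = 2.11×10⁻¹³ W = 211 fW

211 fW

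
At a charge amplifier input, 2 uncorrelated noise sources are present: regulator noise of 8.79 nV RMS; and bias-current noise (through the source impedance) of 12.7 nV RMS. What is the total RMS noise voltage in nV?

15.4 nV

Uncorrelated sources add in power (mean-square): V_tot = √(ΣV_i²)
V_tot = √[(8.79×10⁻⁹)² + (1.27×10⁻⁸)²] = 1.54×10⁻⁸ V = 15.4 nV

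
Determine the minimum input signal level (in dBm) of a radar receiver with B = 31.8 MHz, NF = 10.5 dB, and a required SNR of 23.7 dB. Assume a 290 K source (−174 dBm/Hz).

−64.8 dBm

Sensitivity = −174 + 10 log₁₀(B) + NF + SNR_min
= −174 + 75.02 + 10.5 + 23.7
= −64.78 dBm → −64.8 dBm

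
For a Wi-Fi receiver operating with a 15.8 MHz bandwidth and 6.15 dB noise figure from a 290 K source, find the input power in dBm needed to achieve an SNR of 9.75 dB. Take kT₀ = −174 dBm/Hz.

−86.1 dBm

Sensitivity = −174 + 10 log₁₀(B) + NF + SNR_min
= −174 + 71.99 + 6.15 + 9.75
= −86.11 dBm → −86.1 dBm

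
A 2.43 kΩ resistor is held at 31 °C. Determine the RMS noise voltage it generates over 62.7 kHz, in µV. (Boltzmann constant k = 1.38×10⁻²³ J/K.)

T = 31 °C + 273.15 = 304.15 K
V_n = √(4kTRB)
4kTRB = 4 × 1.38×10⁻²³ × 304.15 × 2.43×10³ × 6.27×10⁴ = 2.56×10⁻¹² V²
V_n = √(2.56×10⁻¹²) = 1.60×10⁻⁶ V = 1.60 µV

1.60 µV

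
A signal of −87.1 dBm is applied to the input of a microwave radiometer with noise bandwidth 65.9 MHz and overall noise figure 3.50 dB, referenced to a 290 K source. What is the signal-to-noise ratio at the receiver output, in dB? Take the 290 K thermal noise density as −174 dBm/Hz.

Noise floor: N = −174 + 10 log₁₀(B) + NF
10 log₁₀(6.59×10⁷) = 78.19 dB
N = −174 + 78.19 + 3.50 = −92.31 dBm
SNR = P_sig − N = −87.1 − (−92.31) = 5.21 dB → 5.2 dB

5.2 dB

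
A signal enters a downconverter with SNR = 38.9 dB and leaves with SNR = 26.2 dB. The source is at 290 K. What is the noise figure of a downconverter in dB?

12.7 dB

NF (dB) = SNR_in(dB) − SNR_out(dB) when the source is at T₀
NF = 38.9 − 26.2 = 12.7 dB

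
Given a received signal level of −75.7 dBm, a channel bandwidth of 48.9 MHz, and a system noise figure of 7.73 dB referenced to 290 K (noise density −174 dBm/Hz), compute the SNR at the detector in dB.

13.7 dB

Noise floor: N = −174 + 10 log₁₀(B) + NF
10 log₁₀(4.89×10⁷) = 76.89 dB
N = −174 + 76.89 + 7.73 = −89.38 dBm
SNR = P_sig − N = −75.7 − (−89.38) = 13.68 dB → 13.7 dB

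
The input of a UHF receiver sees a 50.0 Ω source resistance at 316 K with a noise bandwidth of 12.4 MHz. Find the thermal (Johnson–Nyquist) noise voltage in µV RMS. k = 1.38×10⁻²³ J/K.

3.29 µV

V_n = √(4kTRB)
4kTRB = 4 × 1.38×10⁻²³ × 316 × 5.00×10¹ × 1.24×10⁷ = 1.08×10⁻¹¹ V²
V_n = √(1.08×10⁻¹¹) = 3.29×10⁻⁶ V = 3.29 µV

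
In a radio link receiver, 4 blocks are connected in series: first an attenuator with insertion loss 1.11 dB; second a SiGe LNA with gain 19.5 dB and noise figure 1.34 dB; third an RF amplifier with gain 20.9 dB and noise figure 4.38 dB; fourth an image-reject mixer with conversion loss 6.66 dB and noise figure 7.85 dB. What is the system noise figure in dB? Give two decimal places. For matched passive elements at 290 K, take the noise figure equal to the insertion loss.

2.51 dB

Convert to linear (a loss of L dB is a gain of −L dB): F_i = 10^(NF_i/10), G_i = 10^(G_i,dB/10)
  Stage 1: F_1 = 10^(1.11/10) = 1.291, G_1 = 10^(−1.11/10) = 0.7745
  Stage 2: F_2 = 10^(1.34/10) = 1.361, G_2 = 10^(19.5/10) = 89.13
  Stage 3: F_3 = 10^(4.38/10) = 2.742, G_3 = 10^(20.9/10) = 123.0
  Stage 4: F_4 = 10^(7.85/10) = 6.095, G_4 = 10^(−6.66/10) = 0.2158
Friis cascade:
  F = 1.291 + (1.361 − 1)/0.7745 + (2.742 − 1)/69.02 + (6.095 − 1)/8492 = 1.784
NF = 10 log₁₀(1.784) = 2.51 dB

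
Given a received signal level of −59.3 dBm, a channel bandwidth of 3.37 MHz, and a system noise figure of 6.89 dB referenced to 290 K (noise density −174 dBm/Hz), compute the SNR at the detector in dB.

42.5 dB

Noise floor: N = −174 + 10 log₁₀(B) + NF
10 log₁₀(3.37×10⁶) = 65.28 dB
N = −174 + 65.28 + 6.89 = −101.83 dBm
SNR = P_sig − N = −59.3 − (−101.83) = 42.53 dB → 42.5 dB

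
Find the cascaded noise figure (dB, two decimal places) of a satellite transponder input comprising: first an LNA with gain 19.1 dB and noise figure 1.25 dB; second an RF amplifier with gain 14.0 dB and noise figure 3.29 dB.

1.30 dB

Convert to linear (a loss of L dB is a gain of −L dB): F_i = 10^(NF_i/10), G_i = 10^(G_i,dB/10)
  Stage 1: F_1 = 10^(1.25/10) = 1.334, G_1 = 10^(19.1/10) = 81.28
  Stage 2: F_2 = 10^(3.29/10) = 2.133, G_2 = 10^(14.0/10) = 25.12
Friis cascade:
  F = 1.334 + (2.133 − 1)/81.28 = 1.347
NF = 10 log₁₀(1.347) = 1.30 dB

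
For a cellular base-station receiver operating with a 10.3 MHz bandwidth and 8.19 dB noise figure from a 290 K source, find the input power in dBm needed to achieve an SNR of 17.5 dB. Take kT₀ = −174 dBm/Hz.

−78.2 dBm

Sensitivity = −174 + 10 log₁₀(B) + NF + SNR_min
= −174 + 70.13 + 8.19 + 17.5
= −78.18 dBm → −78.2 dBm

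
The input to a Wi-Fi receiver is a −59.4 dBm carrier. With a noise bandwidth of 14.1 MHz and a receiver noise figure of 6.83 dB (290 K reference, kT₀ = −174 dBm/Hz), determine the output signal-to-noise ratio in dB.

36.3 dB

Noise floor: N = −174 + 10 log₁₀(B) + NF
10 log₁₀(1.41×10⁷) = 71.49 dB
N = −174 + 71.49 + 6.83 = −95.68 dBm
SNR = P_sig − N = −59.4 − (−95.68) = 36.28 dB → 36.3 dB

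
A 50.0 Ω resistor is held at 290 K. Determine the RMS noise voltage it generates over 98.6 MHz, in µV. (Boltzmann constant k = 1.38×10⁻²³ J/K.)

V_n = √(4kTRB)
4kTRB = 4 × 1.38×10⁻²³ × 290 × 5.00×10¹ × 9.86×10⁷ = 7.89×10⁻¹¹ V²
V_n = √(7.89×10⁻¹¹) = 8.88×10⁻⁶ V = 8.88 µV

8.88 µV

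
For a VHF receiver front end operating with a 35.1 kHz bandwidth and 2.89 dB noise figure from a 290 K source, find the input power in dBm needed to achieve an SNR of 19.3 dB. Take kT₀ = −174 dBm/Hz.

−106.4 dBm

Sensitivity = −174 + 10 log₁₀(B) + NF + SNR_min
= −174 + 45.45 + 2.89 + 19.3
= −106.36 dBm → −106.4 dBm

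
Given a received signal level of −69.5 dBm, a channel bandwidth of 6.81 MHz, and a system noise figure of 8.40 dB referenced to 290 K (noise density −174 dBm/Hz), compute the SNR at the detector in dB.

Noise floor: N = −174 + 10 log₁₀(B) + NF
10 log₁₀(6.81×10⁶) = 68.33 dB
N = −174 + 68.33 + 8.40 = −97.27 dBm
SNR = P_sig − N = −69.5 − (−97.27) = 27.77 dB → 27.8 dB

27.8 dB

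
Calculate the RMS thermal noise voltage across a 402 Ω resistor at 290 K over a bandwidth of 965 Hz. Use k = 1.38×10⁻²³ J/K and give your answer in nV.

78.8 nV

V_n = √(4kTRB)
4kTRB = 4 × 1.38×10⁻²³ × 290 × 4.02×10² × 9.65×10² = 6.21×10⁻¹⁵ V²
V_n = √(6.21×10⁻¹⁵) = 7.88×10⁻⁸ V = 78.8 nV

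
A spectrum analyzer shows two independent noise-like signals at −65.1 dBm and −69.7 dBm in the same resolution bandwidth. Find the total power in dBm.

Convert to linear, add, convert back:
P₁ = 3.09×10⁻¹⁰ W, P₂ = 1.07×10⁻¹⁰ W
P_tot = 4.16×10⁻¹⁰ W → 10 log₁₀(P_tot / 10⁻³) = −63.8 dBm

−63.8 dBm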